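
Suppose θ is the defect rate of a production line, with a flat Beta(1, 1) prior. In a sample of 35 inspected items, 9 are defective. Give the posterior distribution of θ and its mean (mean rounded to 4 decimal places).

Posterior: Beta(10, 27); mean ≈ 0.2703

Observing 9 successes and 26 failures updates Beta(1, 1) by adding the success and failure counts to the two shape parameters: α = 1+9 = 10, β = 1+26 = 27.
E[θ | data] = 10/(10+27) = 0.2703.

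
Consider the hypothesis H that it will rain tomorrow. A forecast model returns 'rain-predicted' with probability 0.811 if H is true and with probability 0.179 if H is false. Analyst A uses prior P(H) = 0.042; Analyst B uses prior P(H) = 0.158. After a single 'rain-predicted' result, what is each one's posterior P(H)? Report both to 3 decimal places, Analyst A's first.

The likelihood ratio for a 'rain-predicted' result is 0.811/0.179 = 4.5307.
Analyst A: prior odds 0.042/0.958 = 0.043841; posterior odds 0.19863; posterior probability 0.166.
Analyst B: prior odds 0.158/0.842 = 0.18765; posterior odds 0.85018; posterior probability 0.460.

Analyst A: 0.166; Analyst B: 0.460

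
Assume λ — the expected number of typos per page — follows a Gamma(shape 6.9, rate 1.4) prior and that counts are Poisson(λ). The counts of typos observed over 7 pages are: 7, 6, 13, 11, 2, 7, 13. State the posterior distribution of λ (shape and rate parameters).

Posterior: Gamma(shape=65.9, rate=8.4)

The Poisson likelihood adds the total count to the shape and the number of exposure periods to the rate. Here ∑xᵢ = 59 and n = 7, so shape 6.9→65.9 and rate 1.4→8.4.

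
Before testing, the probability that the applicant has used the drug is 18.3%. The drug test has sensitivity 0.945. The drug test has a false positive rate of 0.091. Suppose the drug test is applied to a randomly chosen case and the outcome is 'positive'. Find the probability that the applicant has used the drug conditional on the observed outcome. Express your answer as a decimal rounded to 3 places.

Write H for 'the applicant has used the drug'. Prior odds H:¬H = 0.183/0.817 = 0.22399. For the 'positive' outcome, the likelihood ratio is 0.945/0.091 = 10.385.
Posterior odds = 0.22399 × 10.385 = 2.3261, so P(H|E) = 2.3261/(1+2.3261) = 0.699.

P(H | E) ≈ 0.699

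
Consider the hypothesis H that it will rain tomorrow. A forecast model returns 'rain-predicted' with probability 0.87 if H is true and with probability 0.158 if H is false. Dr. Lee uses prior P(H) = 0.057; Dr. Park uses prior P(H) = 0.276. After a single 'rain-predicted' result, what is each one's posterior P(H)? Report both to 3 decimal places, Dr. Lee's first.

P('+'|H) = 0.87, P('+'|¬H) = 0.158.
Dr. Lee: numerator 0.87·0.057 = 0.049590; evidence = 0.049590+0.158·0.943 = 0.19858; posterior = 0.250.
Dr. Park: numerator 0.87·0.276 = 0.24012; evidence = 0.24012+0.158·0.724 = 0.35451; posterior = 0.677.

Dr. Lee: 0.250; Dr. Park: 0.677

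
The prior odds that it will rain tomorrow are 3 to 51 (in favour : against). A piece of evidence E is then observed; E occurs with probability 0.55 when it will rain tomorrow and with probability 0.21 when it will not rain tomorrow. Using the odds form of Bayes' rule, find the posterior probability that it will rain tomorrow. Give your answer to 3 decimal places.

Posterior probability ≈ 0.133

Prior odds = 3/51 = 0.058824.
Likelihood ratio for E = 0.55/0.21 = 2.6190.
Posterior odds = prior odds × LR = 0.15406.
Posterior probability = odds/(1+odds) = 0.15406/1.1541 = 0.133.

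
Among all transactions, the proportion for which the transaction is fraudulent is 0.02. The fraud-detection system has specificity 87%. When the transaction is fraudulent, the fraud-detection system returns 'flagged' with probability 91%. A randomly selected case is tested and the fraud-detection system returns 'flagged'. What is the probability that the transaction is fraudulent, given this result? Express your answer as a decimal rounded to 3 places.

Let H be the event that the transaction is fraudulent. P(H) = 0.02, so P(¬H) = 0.98. With E the 'flagged' result, P(E|H) = 0.91 and P(E|¬H) = 0.13.
P(E) = 0.91·0.02 + 0.13·0.98 = 0.018200 + 0.12740 = 0.14560.
By Bayes' theorem, P(H|E) = 0.018200 / 0.14560 = 0.125.

P(H | E) ≈ 0.125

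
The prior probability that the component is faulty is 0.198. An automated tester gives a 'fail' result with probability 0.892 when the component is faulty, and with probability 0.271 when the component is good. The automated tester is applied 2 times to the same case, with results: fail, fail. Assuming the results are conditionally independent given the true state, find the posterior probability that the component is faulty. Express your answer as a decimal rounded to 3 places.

Let H be the event that the component is faulty; start with P(H) = 0.198. P('fail'|H) = 0.892, P('fail'|¬H) = 0.271.
Update on result 1 ('fail'): P(H) ← 0.892·0.1980 / (0.892·0.1980 + 0.271·0.8020) = 0.17662/0.39396 = 0.4483.
Update on result 2 ('fail'): P(H) ← 0.892·0.4483 / (0.892·0.4483 + 0.271·0.5517) = 0.39989/0.54940 = 0.7279.

Posterior P(H) ≈ 0.728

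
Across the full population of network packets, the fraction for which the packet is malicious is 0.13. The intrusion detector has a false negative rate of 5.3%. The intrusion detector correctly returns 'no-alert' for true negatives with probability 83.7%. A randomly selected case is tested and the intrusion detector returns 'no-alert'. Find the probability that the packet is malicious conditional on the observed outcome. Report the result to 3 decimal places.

P(H | E) ≈ 0.009

Write H for 'the packet is malicious'. Prior odds H:¬H = 0.13/0.87 = 0.14943. For the 'no-alert' outcome, the likelihood ratio is 0.053/0.837 = 0.063321.
Posterior odds = 0.14943 × 0.063321 = 0.0094618, so P(H|E) = 0.0094618/(1+0.0094618) = 0.009.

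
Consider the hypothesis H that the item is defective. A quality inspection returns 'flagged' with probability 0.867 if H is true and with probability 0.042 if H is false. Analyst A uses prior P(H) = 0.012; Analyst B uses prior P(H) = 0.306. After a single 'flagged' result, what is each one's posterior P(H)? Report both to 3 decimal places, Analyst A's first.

Analyst A: 0.200; Analyst B: 0.901

The likelihood ratio for a 'flagged' result is 0.867/0.042 = 20.643.
Analyst A: prior odds 0.012/0.988 = 0.012146; posterior odds 0.25072; posterior probability 0.200.
Analyst B: prior odds 0.306/0.694 = 0.44092; posterior odds 9.1019; posterior probability 0.901.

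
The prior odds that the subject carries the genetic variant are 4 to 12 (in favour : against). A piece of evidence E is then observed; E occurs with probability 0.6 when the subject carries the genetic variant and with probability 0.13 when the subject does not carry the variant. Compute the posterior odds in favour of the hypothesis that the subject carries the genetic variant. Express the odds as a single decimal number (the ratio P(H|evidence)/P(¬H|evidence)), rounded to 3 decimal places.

Prior odds = 4/12 = 0.33333. In log-odds, ln(0.33333) = -1.0986.
Add log likelihood ratio: ln(4.6154) = 1.5294.
Posterior log-odds = 0.43078, so posterior odds = exp(0.43078) = 1.5385.

Posterior odds ≈ 1.538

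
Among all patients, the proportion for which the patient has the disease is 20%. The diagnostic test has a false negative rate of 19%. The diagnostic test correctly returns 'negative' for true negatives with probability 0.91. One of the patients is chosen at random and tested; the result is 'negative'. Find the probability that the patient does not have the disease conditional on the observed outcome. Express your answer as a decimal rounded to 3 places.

P(¬H | E) ≈ 0.950

Let H be the event that the patient has the disease. P(H) = 0.2, so P(¬H) = 0.8. With E the 'negative' result, P(E|H) = 0.19 and P(E|¬H) = 0.91.
P(E) = 0.19·0.2 + 0.91·0.8 = 0.038000 + 0.72800 = 0.76600.
By Bayes' theorem, P(H|E) = 0.038000 / 0.76600 = 0.050. Hence P(¬H|E) = 1 − 0.050 = 0.950.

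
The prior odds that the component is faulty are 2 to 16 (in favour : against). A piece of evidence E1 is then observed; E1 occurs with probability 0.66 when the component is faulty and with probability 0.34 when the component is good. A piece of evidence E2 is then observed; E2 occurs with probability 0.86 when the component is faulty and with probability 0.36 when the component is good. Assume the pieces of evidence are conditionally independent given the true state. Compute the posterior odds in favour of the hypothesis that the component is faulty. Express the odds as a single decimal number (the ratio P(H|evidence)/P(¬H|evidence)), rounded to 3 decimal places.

Prior odds = 2/16 = 0.12500.
Likelihood ratio for E1 = 0.66/0.34 = 1.9412.
Likelihood ratio for E2 = 0.86/0.36 = 2.3889.
Posterior odds = prior odds × LR₁ × LR₂ = 0.57966.

Posterior odds ≈ 0.580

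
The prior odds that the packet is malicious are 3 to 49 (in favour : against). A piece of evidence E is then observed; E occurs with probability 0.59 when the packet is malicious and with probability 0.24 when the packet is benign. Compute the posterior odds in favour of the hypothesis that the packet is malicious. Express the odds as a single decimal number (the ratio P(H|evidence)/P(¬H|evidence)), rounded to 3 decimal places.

Posterior odds ≈ 0.151

Prior odds = 3/49 = 0.061224.
Likelihood ratio for E = 0.59/0.24 = 2.4583.
Posterior odds = prior odds × LR = 0.15051.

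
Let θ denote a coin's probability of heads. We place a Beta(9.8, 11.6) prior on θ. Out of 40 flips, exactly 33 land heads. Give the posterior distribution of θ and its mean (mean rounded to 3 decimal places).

Posterior: Beta(42.8, 18.6); mean ≈ 0.697

Observing 33 successes and 7 failures updates Beta(9.8, 11.6) by adding the success and failure counts to the two shape parameters: α = 9.8+33 = 42.8, β = 11.6+7 = 18.6.
E[θ | data] = 42.8/(42.8+18.6) = 0.697.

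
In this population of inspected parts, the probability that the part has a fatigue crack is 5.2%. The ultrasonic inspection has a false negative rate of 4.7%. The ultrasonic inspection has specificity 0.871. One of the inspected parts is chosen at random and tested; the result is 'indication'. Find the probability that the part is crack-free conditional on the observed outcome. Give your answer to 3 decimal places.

P(¬H | E) ≈ 0.712

Let H be the event that the part has a fatigue crack. P(H) = 0.052, so P(¬H) = 0.948. With E the 'indication' result, P(E|H) = 0.953 and P(E|¬H) = 0.129.
P(E) = 0.953·0.052 + 0.129·0.948 = 0.049556 + 0.12229 = 0.17185.
By Bayes' theorem, P(H|E) = 0.049556 / 0.17185 = 0.288. Hence P(¬H|E) = 1 − 0.288 = 0.712.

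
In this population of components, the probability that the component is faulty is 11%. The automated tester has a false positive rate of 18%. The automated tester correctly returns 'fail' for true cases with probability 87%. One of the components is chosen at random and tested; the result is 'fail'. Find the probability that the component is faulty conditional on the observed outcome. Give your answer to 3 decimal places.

P(H | E) ≈ 0.374

Write H for 'the component is faulty'. Prior odds H:¬H = 0.11/0.89 = 0.12360. For the 'fail' outcome, the likelihood ratio is 0.87/0.18 = 4.8333.
Posterior odds = 0.12360 × 4.8333 = 0.59738, so P(H|E) = 0.59738/(1+0.59738) = 0.374.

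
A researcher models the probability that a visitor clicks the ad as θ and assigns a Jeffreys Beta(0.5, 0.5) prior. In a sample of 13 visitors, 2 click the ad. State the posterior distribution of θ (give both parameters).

Posterior: Beta(2.5, 11.5)

Observing 2 successes and 11 failures updates Beta(0.5, 0.5) by adding the success and failure counts to the two shape parameters: α = 0.5+2 = 2.5, β = 0.5+11 = 11.5.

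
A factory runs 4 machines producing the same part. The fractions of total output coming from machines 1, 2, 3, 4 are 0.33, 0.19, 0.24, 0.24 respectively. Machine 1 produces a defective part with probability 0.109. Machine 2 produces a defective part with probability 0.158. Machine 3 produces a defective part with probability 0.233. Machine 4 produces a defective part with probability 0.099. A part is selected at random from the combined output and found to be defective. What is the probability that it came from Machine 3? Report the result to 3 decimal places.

Posterior probability ≈ 0.384

P(defective|M1) = 0.109; P(defective|M2) = 0.158; P(defective|M3) = 0.233; P(defective|M4) = 0.099.
Prior × likelihood for each source: 0.33·0.109=0.03597, 0.19·0.158=0.03002, 0.24·0.233=0.05592, 0.24·0.099=0.02376. Summing gives P(defective) = 0.14567.
P(Machine 3 | defective) = 0.05592 / 0.14567 = 0.384.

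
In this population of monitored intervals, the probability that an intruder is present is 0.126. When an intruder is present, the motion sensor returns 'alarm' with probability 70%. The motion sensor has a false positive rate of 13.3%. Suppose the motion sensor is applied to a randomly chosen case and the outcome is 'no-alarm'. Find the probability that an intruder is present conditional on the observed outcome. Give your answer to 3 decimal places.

P(H | E) ≈ 0.048

Let H be the event that an intruder is present. P(H) = 0.126, so P(¬H) = 0.874. With E the 'no-alarm' result, P(E|H) = 0.3 and P(E|¬H) = 0.867.
P(E) = 0.3·0.126 + 0.867·0.874 = 0.037800 + 0.75776 = 0.79556.
By Bayes' theorem, P(H|E) = 0.037800 / 0.79556 = 0.048.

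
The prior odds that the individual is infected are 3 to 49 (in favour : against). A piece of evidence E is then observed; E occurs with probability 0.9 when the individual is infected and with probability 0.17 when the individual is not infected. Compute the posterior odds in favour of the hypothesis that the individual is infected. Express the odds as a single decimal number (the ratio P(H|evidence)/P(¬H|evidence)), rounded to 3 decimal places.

Posterior odds ≈ 0.324

Prior odds = 3/49 = 0.061224.
Likelihood ratio for E = 0.9/0.17 = 5.2941.
Posterior odds = prior odds × LR = 0.32413.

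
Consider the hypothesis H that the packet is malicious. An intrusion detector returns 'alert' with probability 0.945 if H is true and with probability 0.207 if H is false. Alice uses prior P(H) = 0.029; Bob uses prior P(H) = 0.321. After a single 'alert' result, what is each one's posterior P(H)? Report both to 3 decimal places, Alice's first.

Alice: 0.120; Bob: 0.683

The likelihood ratio for an 'alert' result is 0.945/0.207 = 4.5652.
Alice: prior odds 0.029/0.971 = 0.029866; posterior odds 0.13635; posterior probability 0.120.
Bob: prior odds 0.321/0.679 = 0.47275; posterior odds 2.1582; posterior probability 0.683.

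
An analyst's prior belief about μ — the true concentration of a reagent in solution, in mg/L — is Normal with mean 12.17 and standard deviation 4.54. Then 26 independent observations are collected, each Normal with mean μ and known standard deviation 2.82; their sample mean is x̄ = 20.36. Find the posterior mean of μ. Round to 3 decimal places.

With known σ, the Normal prior is conjugate. Weight on the data is w = (n/σ²)/(n/σ² + 1/τ₀²) = 3.26945/(3.26945+0.0485164) = 0.98538.
Posterior mean = w·x̄ + (1−w)·μ₀ = 0.98538·20.36 + 0.014622·12.17 = 20.240.

Posterior mean ≈ 20.240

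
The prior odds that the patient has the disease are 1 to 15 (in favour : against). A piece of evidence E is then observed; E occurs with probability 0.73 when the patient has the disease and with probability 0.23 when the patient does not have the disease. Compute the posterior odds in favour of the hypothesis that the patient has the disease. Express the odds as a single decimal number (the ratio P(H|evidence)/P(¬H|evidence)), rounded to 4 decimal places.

Posterior odds ≈ 0.2116

Prior odds = 1/15 = 0.066667. In log-odds, ln(0.066667) = -2.7081.
Add log likelihood ratio: ln(3.1739) = 1.1550.
Posterior log-odds = -1.5531, so posterior odds = exp(-1.5531) = 0.21159.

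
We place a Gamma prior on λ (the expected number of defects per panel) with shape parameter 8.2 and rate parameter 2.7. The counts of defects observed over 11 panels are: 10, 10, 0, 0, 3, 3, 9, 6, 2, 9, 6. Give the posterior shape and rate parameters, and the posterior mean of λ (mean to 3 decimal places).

Total count ∑xᵢ = 58 over n = 11 panels.
Gamma is conjugate to the Poisson likelihood: posterior is Gamma(shape = 8.2+58 = 66.2, rate = 2.7+11 = 13.7).
Posterior mean = shape/rate = 66.2/13.7 = 4.832.

Posterior: Gamma(shape=66.2, rate=13.7); mean ≈ 4.832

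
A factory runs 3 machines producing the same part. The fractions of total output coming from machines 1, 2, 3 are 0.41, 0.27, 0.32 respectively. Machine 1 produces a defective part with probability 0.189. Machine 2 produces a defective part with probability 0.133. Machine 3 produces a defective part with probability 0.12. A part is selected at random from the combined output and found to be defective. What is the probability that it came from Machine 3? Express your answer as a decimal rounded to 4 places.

Posterior probability ≈ 0.2530

P(defective|M1) = 0.189; P(defective|M2) = 0.133; P(defective|M3) = 0.12.
Prior × likelihood for each source: 0.41·0.189=0.07749, 0.27·0.133=0.03591, 0.32·0.12=0.03840. Summing gives P(defective) = 0.15180.
P(Machine 3 | defective) = 0.03840 / 0.15180 = 0.2530.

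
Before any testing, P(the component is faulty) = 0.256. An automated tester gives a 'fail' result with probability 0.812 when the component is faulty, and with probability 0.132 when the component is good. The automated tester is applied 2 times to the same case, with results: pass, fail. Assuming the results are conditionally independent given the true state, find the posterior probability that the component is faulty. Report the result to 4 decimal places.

With H the event that the component is faulty, the joint likelihood of the observed sequence is P(data|H) = 0.188·0.812 = 0.15266 and P(data|¬H) = 0.868·0.132 = 0.11458.
Bayes: P(H|data) = 0.256·0.15266 / (0.256·0.15266 + 0.744·0.11458) = 0.039080/0.12432 = 0.3143.

Posterior P(H) ≈ 0.3143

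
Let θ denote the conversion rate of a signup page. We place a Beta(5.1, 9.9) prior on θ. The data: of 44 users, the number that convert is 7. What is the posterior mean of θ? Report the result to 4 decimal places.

Posterior mean ≈ 0.2051

Observing 7 successes and 37 failures updates Beta(5.1, 9.9) by adding the success and failure counts to the two shape parameters: α = 5.1+7 = 12.1, β = 9.9+37 = 46.9.
Posterior mean = α/(α+β) = 12.1/59 = 0.2051.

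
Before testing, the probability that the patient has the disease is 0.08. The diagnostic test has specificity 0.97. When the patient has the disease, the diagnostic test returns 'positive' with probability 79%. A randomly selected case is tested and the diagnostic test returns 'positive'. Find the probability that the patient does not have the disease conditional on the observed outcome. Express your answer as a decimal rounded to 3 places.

P(¬H | E) ≈ 0.304

Let H be the event that the patient has the disease. P(H) = 0.08, so P(¬H) = 0.92. With E the 'positive' result, P(E|H) = 0.79 and P(E|¬H) = 0.03.
P(E) = 0.79·0.08 + 0.03·0.92 = 0.063200 + 0.027600 = 0.090800.
By Bayes' theorem, P(H|E) = 0.063200 / 0.090800 = 0.696. Hence P(¬H|E) = 1 − 0.696 = 0.304.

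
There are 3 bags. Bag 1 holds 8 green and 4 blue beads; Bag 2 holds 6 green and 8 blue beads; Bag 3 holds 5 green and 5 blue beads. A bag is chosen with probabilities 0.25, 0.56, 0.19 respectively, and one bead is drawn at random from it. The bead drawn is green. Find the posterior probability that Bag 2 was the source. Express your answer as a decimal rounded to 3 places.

Tabulate prior·likelihood by source: [1] prior 0.25, lik 0.6667, product 0.1667; [2] prior 0.56, lik 0.4286, product 0.2400; [3] prior 0.19, lik 0.5, product 0.09500.
Normalizing constant = 0.50167; the posterior for Bag 2 is its product over the sum, 0.2400/0.50167 = 0.478.

Posterior probability ≈ 0.478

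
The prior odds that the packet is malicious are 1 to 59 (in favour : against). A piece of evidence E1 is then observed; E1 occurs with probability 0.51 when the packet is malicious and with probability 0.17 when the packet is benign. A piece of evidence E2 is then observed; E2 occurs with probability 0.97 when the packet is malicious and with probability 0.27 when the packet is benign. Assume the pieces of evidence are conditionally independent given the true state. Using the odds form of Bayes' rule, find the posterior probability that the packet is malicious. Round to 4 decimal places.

Prior odds = 1/59 = 0.016949.
Likelihood ratio for E1 = 0.51/0.17 = 3.0000.
Likelihood ratio for E2 = 0.97/0.27 = 3.5926.
Posterior odds = prior odds × LR₁ × LR₂ = 0.18267.
Posterior probability = odds/(1+odds) = 0.18267/1.1827 = 0.1545.

Posterior probability ≈ 0.1545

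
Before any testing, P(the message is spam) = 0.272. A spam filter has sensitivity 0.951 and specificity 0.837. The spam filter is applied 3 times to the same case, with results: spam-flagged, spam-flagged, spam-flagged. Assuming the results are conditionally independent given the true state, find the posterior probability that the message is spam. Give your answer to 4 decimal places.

Posterior P(H) ≈ 0.9867

Let H be the event that the message is spam; start with P(H) = 0.272. P('spam-flagged'|H) = 0.951, P('spam-flagged'|¬H) = 0.163.
Update on result 1 ('spam-flagged'): P(H) ← 0.951·0.2720 / (0.951·0.2720 + 0.163·0.7280) = 0.25867/0.37734 = 0.6855.
Update on result 2 ('spam-flagged'): P(H) ← 0.951·0.6855 / (0.951·0.6855 + 0.163·0.3145) = 0.65193/0.70319 = 0.9271.
Update on result 3 ('spam-flagged'): P(H) ← 0.951·0.9271 / (0.951·0.9271 + 0.163·0.0729) = 0.88168/0.89356 = 0.9867.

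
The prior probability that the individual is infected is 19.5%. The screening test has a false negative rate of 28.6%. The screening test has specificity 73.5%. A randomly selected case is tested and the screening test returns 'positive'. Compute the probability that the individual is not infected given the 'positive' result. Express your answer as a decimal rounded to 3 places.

P(¬H | E) ≈ 0.605

Write H for 'the individual is infected'. Prior odds H:¬H = 0.195/0.805 = 0.24224. For the 'positive' outcome, the likelihood ratio is 0.714/0.265 = 2.6943.
Posterior odds = 0.24224 × 2.6943 = 0.65267, so P(H|E) = 0.65267/(1+0.65267) = 0.395. Then P(¬H|E) = 1 − 0.395 = 0.605.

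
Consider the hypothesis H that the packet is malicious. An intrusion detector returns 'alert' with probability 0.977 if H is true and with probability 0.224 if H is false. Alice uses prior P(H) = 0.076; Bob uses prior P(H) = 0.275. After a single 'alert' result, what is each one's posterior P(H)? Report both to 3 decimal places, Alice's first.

Alice: 0.264; Bob: 0.623

The likelihood ratio for an 'alert' result is 0.977/0.224 = 4.3616.
Alice: prior odds 0.076/0.924 = 0.082251; posterior odds 0.35875; posterior probability 0.264.
Bob: prior odds 0.275/0.725 = 0.37931; posterior odds 1.6544; posterior probability 0.623.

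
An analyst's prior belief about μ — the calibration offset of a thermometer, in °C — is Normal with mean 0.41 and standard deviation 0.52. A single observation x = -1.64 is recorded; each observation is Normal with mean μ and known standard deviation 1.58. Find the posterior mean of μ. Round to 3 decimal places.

Posterior mean ≈ 0.210

Prior precision 1/τ₀² = 1/0.52² = 3.69822; data precision n/σ² = 1/1.58² = 0.400577.
Posterior precision = 3.69822 + 0.400577 = 4.09880.
Posterior mean = (3.69822·0.41 + 0.400577·-1.64) / 4.09880 = 0.210.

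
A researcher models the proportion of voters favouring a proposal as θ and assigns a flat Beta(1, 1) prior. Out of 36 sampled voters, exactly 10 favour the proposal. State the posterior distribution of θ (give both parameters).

Posterior: Beta(11, 27)

The binomial likelihood is conjugate to the Beta prior: with 10 successes and 26 failures, the posterior is Beta(1+10, 1+26) = Beta(11, 27).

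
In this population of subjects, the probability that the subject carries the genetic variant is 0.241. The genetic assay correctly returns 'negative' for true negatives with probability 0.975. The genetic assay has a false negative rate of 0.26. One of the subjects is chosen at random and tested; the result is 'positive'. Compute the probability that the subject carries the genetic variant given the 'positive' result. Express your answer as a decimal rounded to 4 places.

Write H for 'the subject carries the genetic variant'. Prior odds H:¬H = 0.241/0.759 = 0.31752. For the 'positive' outcome, the likelihood ratio is 0.74/0.025 = 29.600.
Posterior odds = 0.31752 × 29.600 = 9.3987, so P(H|E) = 9.3987/(1+9.3987) = 0.9038.

P(H | E) ≈ 0.9038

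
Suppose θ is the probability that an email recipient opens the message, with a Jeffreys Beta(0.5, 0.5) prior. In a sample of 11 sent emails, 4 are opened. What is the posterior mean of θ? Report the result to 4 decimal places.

Posterior mean ≈ 0.3750

Observing 4 successes and 7 failures updates Beta(0.5, 0.5) by adding the success and failure counts to the two shape parameters: α = 0.5+4 = 4.5, β = 0.5+7 = 7.5.
E[θ | data] = 4.5/(4.5+7.5) = 0.3750.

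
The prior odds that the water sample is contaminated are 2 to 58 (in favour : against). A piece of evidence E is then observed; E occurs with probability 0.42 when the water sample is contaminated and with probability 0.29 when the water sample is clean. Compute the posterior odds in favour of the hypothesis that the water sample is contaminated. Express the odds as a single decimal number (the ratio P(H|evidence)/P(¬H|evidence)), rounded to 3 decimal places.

Posterior odds ≈ 0.050

Prior odds = 2/58 = 0.034483.
Likelihood ratio for E = 0.42/0.29 = 1.4483.
Posterior odds = prior odds × LR = 0.049941.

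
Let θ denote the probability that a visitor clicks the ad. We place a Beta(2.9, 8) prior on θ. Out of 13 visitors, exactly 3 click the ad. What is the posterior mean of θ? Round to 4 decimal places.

Posterior mean ≈ 0.2469

The binomial likelihood is conjugate to the Beta prior: with 3 successes and 10 failures, the posterior is Beta(2.9+3, 8+10) = Beta(5.9, 18).
E[θ | data] = 5.9/(5.9+18) = 0.2469.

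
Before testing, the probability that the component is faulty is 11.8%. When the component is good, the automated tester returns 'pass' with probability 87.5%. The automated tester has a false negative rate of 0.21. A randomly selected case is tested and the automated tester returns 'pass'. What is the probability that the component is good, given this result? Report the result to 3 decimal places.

P(¬H | E) ≈ 0.969

Let H be the event that the component is faulty. P(H) = 0.118, so P(¬H) = 0.882. With E the 'pass' result, P(E|H) = 0.21 and P(E|¬H) = 0.875.
P(E) = 0.21·0.118 + 0.875·0.882 = 0.024780 + 0.77175 = 0.79653.
By Bayes' theorem, P(H|E) = 0.024780 / 0.79653 = 0.031. Hence P(¬H|E) = 1 − 0.031 = 0.969.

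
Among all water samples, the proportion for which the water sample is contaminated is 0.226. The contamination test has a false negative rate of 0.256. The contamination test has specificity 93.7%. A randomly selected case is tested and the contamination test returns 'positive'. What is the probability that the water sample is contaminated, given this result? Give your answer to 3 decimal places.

Let H be the event that the water sample is contaminated. P(H) = 0.226, so P(¬H) = 0.774. With E the 'positive' result, P(E|H) = 0.744 and P(E|¬H) = 0.063.
P(E) = 0.744·0.226 + 0.063·0.774 = 0.16814 + 0.048762 = 0.21691.
By Bayes' theorem, P(H|E) = 0.16814 / 0.21691 = 0.775.

P(H | E) ≈ 0.775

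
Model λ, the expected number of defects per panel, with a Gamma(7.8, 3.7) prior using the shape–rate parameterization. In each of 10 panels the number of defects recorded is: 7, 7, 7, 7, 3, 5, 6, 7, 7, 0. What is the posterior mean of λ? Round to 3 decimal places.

The Poisson likelihood adds the total count to the shape and the number of exposure periods to the rate. Here ∑xᵢ = 56 and n = 10, so shape 7.8→63.8 and rate 3.7→13.7.
Posterior mean = shape/rate = 63.8/13.7 = 4.657.

Posterior mean ≈ 4.657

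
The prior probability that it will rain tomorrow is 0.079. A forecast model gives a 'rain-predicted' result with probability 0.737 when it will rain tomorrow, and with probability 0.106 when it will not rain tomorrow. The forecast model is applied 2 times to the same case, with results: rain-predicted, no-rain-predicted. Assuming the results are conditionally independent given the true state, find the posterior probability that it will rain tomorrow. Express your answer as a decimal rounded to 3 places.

Let H be the event that it will rain tomorrow; start with P(H) = 0.079. P('rain-predicted'|H) = 0.737, P('rain-predicted'|¬H) = 0.106.
Update on result 1 ('rain-predicted'): P(H) ← 0.737·0.0790 / (0.737·0.0790 + 0.106·0.9210) = 0.058223/0.15585 = 0.3736.
Update on result 2 ('no-rain-predicted'): P(H) ← 0.263·0.3736 / (0.263·0.3736 + 0.894·0.6264) = 0.098253/0.65827 = 0.1493.

Posterior P(H) ≈ 0.149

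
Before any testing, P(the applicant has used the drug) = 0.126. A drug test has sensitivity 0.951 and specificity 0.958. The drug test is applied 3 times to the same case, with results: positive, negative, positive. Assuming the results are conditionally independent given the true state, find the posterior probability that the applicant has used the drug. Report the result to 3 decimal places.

Posterior P(H) ≈ 0.791

With H the event that the applicant has used the drug, the joint likelihood of the observed sequence is P(data|H) = 0.951·0.049·0.951 = 0.044316 and P(data|¬H) = 0.042·0.958·0.042 = 0.0016899.
Bayes: P(H|data) = 0.126·0.044316 / (0.126·0.044316 + 0.874·0.0016899) = 0.0055838/0.0070608 = 0.7908.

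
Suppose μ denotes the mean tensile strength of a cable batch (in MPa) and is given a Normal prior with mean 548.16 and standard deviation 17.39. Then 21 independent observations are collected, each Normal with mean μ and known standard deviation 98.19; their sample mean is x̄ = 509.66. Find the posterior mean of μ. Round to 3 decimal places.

Prior precision 1/τ₀² = 1/17.39² = 0.00330675; data precision n/σ² = 21/98.19² = 0.00217813.
Posterior precision = 0.00330675 + 0.00217813 = 0.00548488.
Posterior mean = (0.00330675·548.16 + 0.00217813·509.66) / 0.00548488 = 532.871.

Posterior mean ≈ 532.871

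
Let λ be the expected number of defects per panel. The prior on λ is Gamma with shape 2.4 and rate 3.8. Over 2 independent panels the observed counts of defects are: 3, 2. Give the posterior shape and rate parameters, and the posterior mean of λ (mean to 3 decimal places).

Posterior: Gamma(shape=7.4, rate=5.8); mean ≈ 1.276

Total count ∑xᵢ = 5 over n = 2 panels.
Gamma is conjugate to the Poisson likelihood: posterior is Gamma(shape = 2.4+5 = 7.4, rate = 3.8+2 = 5.8).
Posterior mean = shape/rate = 7.4/5.8 = 1.276.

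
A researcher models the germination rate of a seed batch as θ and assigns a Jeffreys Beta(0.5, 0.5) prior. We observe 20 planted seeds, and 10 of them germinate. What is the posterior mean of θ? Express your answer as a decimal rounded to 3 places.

Posterior mean ≈ 0.500

Observing 10 successes and 10 failures updates Beta(0.5, 0.5) by adding the success and failure counts to the two shape parameters: α = 0.5+10 = 10.5, β = 0.5+10 = 10.5.
E[θ | data] = 10.5/(10.5+10.5) = 0.500.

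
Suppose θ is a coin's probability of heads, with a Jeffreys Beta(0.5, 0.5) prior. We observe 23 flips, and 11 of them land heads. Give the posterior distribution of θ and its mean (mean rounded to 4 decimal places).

The binomial likelihood is conjugate to the Beta prior: with 11 successes and 12 failures, the posterior is Beta(0.5+11, 0.5+12) = Beta(11.5, 12.5).
Posterior mean = α/(α+β) = 11.5/24 = 0.4792.

Posterior: Beta(11.5, 12.5); mean ≈ 0.4792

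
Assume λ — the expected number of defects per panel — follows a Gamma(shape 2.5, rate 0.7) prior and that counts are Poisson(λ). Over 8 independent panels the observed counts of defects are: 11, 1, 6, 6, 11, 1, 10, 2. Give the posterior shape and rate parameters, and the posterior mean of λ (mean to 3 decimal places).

Posterior: Gamma(shape=50.5, rate=8.7); mean ≈ 5.805

The Poisson likelihood adds the total count to the shape and the number of exposure periods to the rate. Here ∑xᵢ = 48 and n = 8, so shape 2.5→50.5 and rate 0.7→8.7.
E[λ | data] = 50.5/8.7 = 5.805.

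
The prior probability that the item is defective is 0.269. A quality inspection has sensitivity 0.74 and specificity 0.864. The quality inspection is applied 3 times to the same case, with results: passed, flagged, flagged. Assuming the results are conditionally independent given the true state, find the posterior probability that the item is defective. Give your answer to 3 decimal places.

Posterior P(H) ≈ 0.766

Let H be the event that the item is defective; start with P(H) = 0.269. P('flagged'|H) = 0.74, P('flagged'|¬H) = 0.136.
Update on result 1 ('passed'): P(H) ← 0.26·0.2690 / (0.26·0.2690 + 0.864·0.7310) = 0.069940/0.70152 = 0.0997.
Update on result 2 ('flagged'): P(H) ← 0.74·0.0997 / (0.74·0.0997 + 0.136·0.9003) = 0.073776/0.19622 = 0.3760.
Update on result 3 ('flagged'): P(H) ← 0.74·0.3760 / (0.74·0.3760 + 0.136·0.6240) = 0.27823/0.36310 = 0.7663.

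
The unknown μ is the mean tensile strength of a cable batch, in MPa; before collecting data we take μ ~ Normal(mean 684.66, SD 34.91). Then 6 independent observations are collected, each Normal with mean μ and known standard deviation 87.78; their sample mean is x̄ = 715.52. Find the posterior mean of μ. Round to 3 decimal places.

With known σ, the Normal prior is conjugate. Weight on the data is w = (n/σ²)/(n/σ² + 1/τ₀²) = 0.00077868/(0.00077868+0.00082054) = 0.48691.
Posterior mean = w·x̄ + (1−w)·μ₀ = 0.48691·715.52 + 0.51309·684.66 = 699.686.

Posterior mean ≈ 699.686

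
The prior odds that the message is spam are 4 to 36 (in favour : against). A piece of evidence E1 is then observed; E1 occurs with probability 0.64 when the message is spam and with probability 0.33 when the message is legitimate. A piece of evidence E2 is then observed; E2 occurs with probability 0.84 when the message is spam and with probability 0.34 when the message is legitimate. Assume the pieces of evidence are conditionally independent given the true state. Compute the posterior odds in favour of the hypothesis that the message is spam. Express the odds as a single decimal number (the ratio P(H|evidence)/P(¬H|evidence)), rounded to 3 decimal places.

Prior odds = 4/36 = 0.11111.
Likelihood ratio for E1 = 0.64/0.33 = 1.9394.
Likelihood ratio for E2 = 0.84/0.34 = 2.4706.
Posterior odds = prior odds × LR₁ × LR₂ = 0.53238.

Posterior odds ≈ 0.532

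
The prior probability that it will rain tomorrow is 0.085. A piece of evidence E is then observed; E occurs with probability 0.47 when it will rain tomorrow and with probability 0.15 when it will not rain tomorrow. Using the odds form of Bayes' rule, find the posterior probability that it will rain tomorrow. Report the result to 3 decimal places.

Prior odds = 0.085/(1−0.085) = 0.092896.
Likelihood ratio for E = 0.47/0.15 = 3.1333.
Posterior odds = prior odds × LR = 0.29107.
Posterior probability = odds/(1+odds) = 0.29107/1.2911 = 0.225.

Posterior probability ≈ 0.225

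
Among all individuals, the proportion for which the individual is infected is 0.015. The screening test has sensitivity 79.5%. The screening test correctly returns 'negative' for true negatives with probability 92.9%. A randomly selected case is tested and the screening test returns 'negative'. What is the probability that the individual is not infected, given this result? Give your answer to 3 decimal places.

Let H be the event that the individual is infected. P(H) = 0.015, so P(¬H) = 0.985. With E the 'negative' result, P(E|H) = 0.205 and P(E|¬H) = 0.929.
P(E) = 0.205·0.015 + 0.929·0.985 = 0.0030750 + 0.91507 = 0.91814.
By Bayes' theorem, P(H|E) = 0.0030750 / 0.91814 = 0.003. Hence P(¬H|E) = 1 − 0.003 = 0.997.

P(¬H | E) ≈ 0.997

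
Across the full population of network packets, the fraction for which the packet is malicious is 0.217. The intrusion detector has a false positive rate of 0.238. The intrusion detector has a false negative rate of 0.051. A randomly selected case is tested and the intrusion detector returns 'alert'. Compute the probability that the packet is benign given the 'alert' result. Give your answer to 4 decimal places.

P(¬H | E) ≈ 0.4750

Let H be the event that the packet is malicious. P(H) = 0.217, so P(¬H) = 0.783. With E the 'alert' result, P(E|H) = 0.949 and P(E|¬H) = 0.238.
P(E) = 0.949·0.217 + 0.238·0.783 = 0.20593 + 0.18635 = 0.39229.
By Bayes' theorem, P(H|E) = 0.20593 / 0.39229 = 0.5250. Hence P(¬H|E) = 1 − 0.5250 = 0.4750.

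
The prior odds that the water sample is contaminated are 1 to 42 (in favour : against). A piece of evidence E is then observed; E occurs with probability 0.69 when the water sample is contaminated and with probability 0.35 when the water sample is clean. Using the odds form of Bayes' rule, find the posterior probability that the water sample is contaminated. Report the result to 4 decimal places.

Posterior probability ≈ 0.0448

Prior odds = 1/42 = 0.023810.
Likelihood ratio for E = 0.69/0.35 = 1.9714.
Posterior odds = prior odds × LR = 0.046939.
Posterior probability = odds/(1+odds) = 0.046939/1.0469 = 0.0448.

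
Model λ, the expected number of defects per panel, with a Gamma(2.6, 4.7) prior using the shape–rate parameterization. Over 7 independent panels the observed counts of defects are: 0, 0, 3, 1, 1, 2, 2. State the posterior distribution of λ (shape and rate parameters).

Total count ∑xᵢ = 9 over n = 7 panels.
Gamma is conjugate to the Poisson likelihood: posterior is Gamma(shape = 2.6+9 = 11.6, rate = 4.7+7 = 11.7).

Posterior: Gamma(shape=11.6, rate=11.7)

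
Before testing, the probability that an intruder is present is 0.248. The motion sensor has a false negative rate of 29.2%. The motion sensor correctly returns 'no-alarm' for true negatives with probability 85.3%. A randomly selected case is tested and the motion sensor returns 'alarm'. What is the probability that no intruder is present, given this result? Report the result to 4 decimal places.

P(¬H | E) ≈ 0.3863

Let H be the event that an intruder is present. P(H) = 0.248, so P(¬H) = 0.752. With E the 'alarm' result, P(E|H) = 0.708 and P(E|¬H) = 0.147.
P(E) = 0.708·0.248 + 0.147·0.752 = 0.17558 + 0.11054 = 0.28613.
By Bayes' theorem, P(H|E) = 0.17558 / 0.28613 = 0.6137. Hence P(¬H|E) = 1 − 0.6137 = 0.3863.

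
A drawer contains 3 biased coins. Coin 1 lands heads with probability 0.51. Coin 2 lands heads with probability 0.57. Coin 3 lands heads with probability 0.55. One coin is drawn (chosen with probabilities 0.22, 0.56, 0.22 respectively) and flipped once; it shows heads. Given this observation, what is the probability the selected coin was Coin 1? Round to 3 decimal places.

Posterior probability ≈ 0.203

P(heads|C1) = 0.51; P(heads|C2) = 0.57; P(heads|C3) = 0.55.
Prior × likelihood for each source: 0.22·0.51=0.1122, 0.56·0.57=0.3192, 0.22·0.55=0.1210. Summing gives P(heads) = 0.55240.
P(Coin 1 | heads) = 0.1122 / 0.55240 = 0.203.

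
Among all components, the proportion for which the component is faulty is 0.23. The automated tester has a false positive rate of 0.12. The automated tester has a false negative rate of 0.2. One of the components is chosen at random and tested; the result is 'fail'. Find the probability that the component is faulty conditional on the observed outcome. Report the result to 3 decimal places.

Let H be the event that the component is faulty. P(H) = 0.23, so P(¬H) = 0.77. With E the 'fail' result, P(E|H) = 0.8 and P(E|¬H) = 0.12.
P(E) = 0.8·0.23 + 0.12·0.77 = 0.18400 + 0.092400 = 0.27640.
By Bayes' theorem, P(H|E) = 0.18400 / 0.27640 = 0.666.

P(H | E) ≈ 0.666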